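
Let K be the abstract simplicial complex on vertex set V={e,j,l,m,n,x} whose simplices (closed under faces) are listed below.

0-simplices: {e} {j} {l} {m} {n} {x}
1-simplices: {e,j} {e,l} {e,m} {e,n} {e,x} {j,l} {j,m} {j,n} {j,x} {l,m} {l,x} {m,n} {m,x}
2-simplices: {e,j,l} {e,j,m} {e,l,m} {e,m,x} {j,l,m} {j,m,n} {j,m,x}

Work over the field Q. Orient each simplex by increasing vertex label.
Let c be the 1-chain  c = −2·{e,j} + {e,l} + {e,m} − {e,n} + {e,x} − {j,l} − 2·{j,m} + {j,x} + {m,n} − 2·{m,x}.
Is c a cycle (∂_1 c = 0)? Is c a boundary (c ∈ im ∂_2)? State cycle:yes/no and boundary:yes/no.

n_0=6 n_1=13 n_2=7  [Q]
∂1: piv[ej,el,em,en,ex] rk=5  ker:jl,jm,jn,jx,lm,lx,mn,mx
∂2: piv[ejl,ejm,elm,emx,jmn,jmx] rk=6  ker:jlm
∂1c = 0
c vs im∂2: residual ≠ 0 ⇒ not boundary

cycle:yes boundary:no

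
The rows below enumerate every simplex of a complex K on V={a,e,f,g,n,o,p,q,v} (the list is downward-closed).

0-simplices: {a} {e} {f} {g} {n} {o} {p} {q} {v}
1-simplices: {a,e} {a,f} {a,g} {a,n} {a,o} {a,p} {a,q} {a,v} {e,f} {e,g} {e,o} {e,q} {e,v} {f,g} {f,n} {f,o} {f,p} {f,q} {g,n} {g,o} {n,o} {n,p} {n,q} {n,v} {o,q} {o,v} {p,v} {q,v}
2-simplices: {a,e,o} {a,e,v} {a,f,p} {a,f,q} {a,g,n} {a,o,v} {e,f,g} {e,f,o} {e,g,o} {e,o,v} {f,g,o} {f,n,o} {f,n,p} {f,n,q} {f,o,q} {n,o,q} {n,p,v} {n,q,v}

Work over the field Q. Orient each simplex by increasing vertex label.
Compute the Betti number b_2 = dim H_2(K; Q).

n_0=9 n_1=28 n_2=18  [Q]
∂1: piv[ae,af,ag,an,ao,ap,aq,av] rk=8  ker:ef,eg,eo,eq,ev,fg,fn,fo,fp,fq,gn,go,no,np,nq,nv,oq,ov,pv,qv
∂2: piv[aeo,aev,afp,afq,agn,aov,efg,efo,ego,fno,fnp,fnq,foq,npv,nqv] rk=15  ker:eov,fgo,noq
b_2=(18−15)−0=3

b_2=3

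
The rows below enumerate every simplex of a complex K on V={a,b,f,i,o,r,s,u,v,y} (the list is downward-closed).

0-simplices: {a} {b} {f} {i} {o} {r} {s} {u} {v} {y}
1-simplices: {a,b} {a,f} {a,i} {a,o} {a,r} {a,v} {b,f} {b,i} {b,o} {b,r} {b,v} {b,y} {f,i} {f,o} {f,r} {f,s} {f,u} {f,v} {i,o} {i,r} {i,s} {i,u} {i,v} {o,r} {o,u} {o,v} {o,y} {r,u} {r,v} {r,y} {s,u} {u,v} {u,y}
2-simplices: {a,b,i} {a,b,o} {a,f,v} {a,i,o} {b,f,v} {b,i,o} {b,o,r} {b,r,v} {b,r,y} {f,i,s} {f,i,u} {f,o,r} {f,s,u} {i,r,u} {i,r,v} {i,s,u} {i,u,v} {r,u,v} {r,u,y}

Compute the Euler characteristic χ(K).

χ(K)=-4

n_0=10 n_1=33 n_2=19
χ=+10−33+19=-4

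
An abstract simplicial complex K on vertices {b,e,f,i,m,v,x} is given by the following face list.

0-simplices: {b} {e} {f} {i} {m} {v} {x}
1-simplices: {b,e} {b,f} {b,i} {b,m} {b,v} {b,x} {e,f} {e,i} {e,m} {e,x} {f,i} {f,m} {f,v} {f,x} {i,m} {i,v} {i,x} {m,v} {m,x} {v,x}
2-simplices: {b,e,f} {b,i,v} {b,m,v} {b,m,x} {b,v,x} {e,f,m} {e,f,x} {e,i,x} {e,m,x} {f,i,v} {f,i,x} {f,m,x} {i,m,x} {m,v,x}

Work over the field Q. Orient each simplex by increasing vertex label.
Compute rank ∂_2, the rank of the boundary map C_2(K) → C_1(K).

rank∂_2=12

n_0=7 n_1=20 n_2=14  [Q]
∂1: piv[be,bf,bi,bm,bv,bx] rk=6  ker:ef,ei,em,ex,fi,fm,fv,fx,im,iv,ix,mv,mx,vx
∂2: piv[bef,biv,bmv,bmx,bvx,efm,efx,eix,emx,fiv,fix,imx] rk=12  ker:fmx,mvx
rk∂_2=12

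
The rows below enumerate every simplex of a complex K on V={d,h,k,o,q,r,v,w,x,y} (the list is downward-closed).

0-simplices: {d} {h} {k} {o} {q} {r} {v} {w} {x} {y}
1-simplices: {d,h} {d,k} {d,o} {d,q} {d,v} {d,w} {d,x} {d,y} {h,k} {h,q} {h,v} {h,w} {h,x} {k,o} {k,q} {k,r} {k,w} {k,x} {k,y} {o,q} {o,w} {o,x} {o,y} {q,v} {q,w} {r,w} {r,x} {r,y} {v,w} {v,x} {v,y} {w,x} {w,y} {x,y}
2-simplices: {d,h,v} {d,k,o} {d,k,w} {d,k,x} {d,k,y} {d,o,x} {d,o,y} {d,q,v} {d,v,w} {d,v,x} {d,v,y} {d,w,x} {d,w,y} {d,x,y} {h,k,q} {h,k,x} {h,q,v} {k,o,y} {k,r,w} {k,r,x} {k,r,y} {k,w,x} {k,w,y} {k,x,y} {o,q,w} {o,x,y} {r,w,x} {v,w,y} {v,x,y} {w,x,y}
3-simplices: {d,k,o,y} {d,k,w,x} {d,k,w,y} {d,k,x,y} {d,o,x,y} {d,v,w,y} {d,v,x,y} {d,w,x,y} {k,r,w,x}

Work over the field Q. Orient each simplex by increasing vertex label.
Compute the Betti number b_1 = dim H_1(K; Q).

b_1=4

n_0=10 n_1=34 n_2=30 n_3=9  [Q]
∂1: piv[dh,dk,do,dq,dv,dw,dx,dy,kr] rk=9  ker:hk,hq,hv,hw,hx,ko,kq,kw,kx,ky,oq,ow,ox,oy,qv,qw,rw,rx,ry,vw,vx,vy,wx,wy,xy
∂2: piv[dhv,dko,dkw,dkx,dky,dox,doy,dqv,dvw,dvx,dvy,dwx,dwy,dxy,hkq,hkx,hqv,krw,krx,kry,oqw] rk=21  ker:koy,kwx,kwy,kxy,oxy,rwx,vwy,vxy,wxy
∂3: piv[dkoy,dkwx,dkwy,dkxy,doxy,dvwy,dvxy,dwxy,krwx] rk=9
b_1=(34−9)−21=4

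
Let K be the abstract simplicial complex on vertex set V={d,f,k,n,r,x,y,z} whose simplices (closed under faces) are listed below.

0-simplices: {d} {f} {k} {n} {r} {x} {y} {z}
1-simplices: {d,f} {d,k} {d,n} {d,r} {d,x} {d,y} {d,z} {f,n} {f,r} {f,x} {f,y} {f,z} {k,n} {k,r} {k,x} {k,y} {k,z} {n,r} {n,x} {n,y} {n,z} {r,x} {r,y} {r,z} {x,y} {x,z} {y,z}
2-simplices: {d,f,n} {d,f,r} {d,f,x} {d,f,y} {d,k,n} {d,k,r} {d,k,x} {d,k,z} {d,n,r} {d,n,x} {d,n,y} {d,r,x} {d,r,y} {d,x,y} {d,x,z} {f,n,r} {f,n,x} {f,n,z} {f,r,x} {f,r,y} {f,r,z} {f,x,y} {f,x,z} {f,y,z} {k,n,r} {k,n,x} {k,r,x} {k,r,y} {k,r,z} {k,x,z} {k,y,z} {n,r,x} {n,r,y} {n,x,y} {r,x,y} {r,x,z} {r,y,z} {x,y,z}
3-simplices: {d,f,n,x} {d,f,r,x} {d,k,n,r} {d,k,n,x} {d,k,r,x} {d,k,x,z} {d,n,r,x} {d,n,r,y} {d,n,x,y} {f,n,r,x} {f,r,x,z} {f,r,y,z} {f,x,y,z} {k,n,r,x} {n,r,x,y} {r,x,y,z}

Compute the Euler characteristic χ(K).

χ(K)=3

n_0=8 n_1=27 n_2=38 n_3=16
χ=+8−27+38−16=3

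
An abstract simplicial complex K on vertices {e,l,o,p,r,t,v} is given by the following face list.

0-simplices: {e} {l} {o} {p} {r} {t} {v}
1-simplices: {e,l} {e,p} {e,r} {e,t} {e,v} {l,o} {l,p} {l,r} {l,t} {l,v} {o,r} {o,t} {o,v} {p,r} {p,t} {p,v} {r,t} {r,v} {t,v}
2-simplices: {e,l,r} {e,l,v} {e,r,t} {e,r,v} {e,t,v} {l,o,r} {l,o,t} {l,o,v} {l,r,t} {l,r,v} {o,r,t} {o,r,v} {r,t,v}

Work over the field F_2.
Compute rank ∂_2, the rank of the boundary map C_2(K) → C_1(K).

n_0=7 n_1=19 n_2=13  [Z2]
∂1: piv[el,ep,er,et,ev,lo] rk=6  ker:lp,lr,lt,lv,or,ot,ov,pr,pt,pv,rt,rv,tv
∂2: piv[elr,elv,ert,erv,etv,lor,lot,lov,lrt] rk=9  ker:lrv,ort,orv,rtv
rk∂_2=9

rank∂_2=9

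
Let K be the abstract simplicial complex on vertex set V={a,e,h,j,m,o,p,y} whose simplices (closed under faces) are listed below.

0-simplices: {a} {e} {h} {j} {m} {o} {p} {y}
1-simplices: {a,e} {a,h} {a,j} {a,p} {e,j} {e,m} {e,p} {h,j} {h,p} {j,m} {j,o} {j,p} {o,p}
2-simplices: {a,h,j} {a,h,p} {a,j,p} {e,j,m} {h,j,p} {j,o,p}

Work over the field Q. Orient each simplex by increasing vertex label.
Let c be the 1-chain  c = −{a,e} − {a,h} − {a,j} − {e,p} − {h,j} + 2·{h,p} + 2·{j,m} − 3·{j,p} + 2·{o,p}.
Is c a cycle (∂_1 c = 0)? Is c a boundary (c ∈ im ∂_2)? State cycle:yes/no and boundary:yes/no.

n_0=8 n_1=13 n_2=6  [Q]
∂1: piv[ae,ah,aj,ap,em,jo] rk=6  ker:ej,ep,hj,hp,jm,jp,op
∂2: piv[ahj,ahp,ajp,ejm,jop] rk=5  ker:hjp
∂1c = 3·{a} − 2·{h} − {j} + 2·{m} − 2·{o}

cycle:no boundary:no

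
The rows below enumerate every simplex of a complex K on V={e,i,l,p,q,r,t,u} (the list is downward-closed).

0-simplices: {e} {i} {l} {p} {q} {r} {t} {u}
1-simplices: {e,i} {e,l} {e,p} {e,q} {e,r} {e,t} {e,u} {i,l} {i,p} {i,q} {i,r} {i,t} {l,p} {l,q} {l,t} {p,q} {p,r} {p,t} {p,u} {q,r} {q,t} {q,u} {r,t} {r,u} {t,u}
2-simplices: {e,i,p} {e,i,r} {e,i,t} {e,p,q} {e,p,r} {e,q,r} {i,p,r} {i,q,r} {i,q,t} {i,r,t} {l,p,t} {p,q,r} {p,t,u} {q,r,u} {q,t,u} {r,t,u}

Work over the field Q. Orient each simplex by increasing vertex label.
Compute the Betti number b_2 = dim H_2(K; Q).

n_0=8 n_1=25 n_2=16  [Q]
∂1: piv[ei,el,ep,eq,er,et,eu] rk=7  ker:il,ip,iq,ir,it,lp,lq,lt,pq,pr,pt,pu,qr,qt,qu,rt,ru,tu
∂2: piv[eip,eir,eit,epq,epr,eqr,iqr,iqt,irt,lpt,ptu,qru,qtu] rk=13  ker:ipr,pqr,rtu
b_2=(16−13)−0=3

b_2=3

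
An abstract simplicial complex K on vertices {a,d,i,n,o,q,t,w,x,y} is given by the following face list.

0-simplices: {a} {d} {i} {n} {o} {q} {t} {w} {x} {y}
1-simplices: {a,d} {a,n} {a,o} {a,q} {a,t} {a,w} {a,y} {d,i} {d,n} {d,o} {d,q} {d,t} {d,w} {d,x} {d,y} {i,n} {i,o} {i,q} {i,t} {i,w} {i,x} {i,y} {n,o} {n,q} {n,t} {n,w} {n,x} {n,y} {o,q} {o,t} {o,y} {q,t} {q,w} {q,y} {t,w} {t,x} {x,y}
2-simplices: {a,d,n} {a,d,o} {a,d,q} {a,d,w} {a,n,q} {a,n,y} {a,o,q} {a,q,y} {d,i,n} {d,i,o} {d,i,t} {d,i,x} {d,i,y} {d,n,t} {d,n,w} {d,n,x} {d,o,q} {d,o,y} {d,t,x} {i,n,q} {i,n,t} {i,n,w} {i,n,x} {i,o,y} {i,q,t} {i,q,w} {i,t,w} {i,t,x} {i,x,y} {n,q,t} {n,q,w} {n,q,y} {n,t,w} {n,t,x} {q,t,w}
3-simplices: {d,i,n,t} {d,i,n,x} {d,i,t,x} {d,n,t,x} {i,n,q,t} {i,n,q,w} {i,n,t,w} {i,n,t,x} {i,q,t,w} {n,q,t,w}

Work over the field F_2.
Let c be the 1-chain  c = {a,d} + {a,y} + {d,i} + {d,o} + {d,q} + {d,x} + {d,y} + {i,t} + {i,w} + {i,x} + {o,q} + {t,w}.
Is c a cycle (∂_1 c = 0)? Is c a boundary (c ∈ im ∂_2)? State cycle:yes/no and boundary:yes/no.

cycle:yes boundary:no

n_0=10 n_1=37 n_2=35 n_3=10  [Z2]
∂1: piv[ad,an,ao,aq,at,aw,ay,di,dx] rk=9  ker:dn,do,dq,dt,dw,dy,in,io,iq,it,iw,ix,iy,no,nq,nt,nw,nx,ny,oq,ot,oy,qt,qw,qy,tw,tx,xy
∂2: piv[adn,ado,adq,adw,anq,any,aoq,aqy,din,dio,dit,dix,diy,dnt,dnw,dnx,doy,dtx,inq,inw,iqt,iqw,itw,ixy] rk=24  ker:doq,int,inx,ioy,itx,nqt,nqw,nqy,ntw,ntx,qtw
∂3: piv[dint,dinx,ditx,dntx,inqt,inqw,intw,iqtw] rk=8  ker:intx,nqtw
∂1c = 0
c vs im∂2: residual ≠ 0 ⇒ not boundary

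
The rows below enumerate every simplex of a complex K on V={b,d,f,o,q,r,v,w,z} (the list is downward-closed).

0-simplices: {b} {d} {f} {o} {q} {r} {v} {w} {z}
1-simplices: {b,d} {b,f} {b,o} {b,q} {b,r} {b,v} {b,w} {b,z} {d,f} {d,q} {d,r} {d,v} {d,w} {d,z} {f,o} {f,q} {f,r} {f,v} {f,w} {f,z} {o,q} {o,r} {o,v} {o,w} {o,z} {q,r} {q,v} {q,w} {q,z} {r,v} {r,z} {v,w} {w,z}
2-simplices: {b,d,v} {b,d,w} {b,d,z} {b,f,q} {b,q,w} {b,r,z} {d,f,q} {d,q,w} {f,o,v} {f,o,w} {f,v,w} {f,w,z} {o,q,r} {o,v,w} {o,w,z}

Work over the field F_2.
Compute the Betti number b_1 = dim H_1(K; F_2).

b_1=11

n_0=9 n_1=33 n_2=15  [Z2]
∂1: piv[bd,bf,bo,bq,br,bv,bw,bz] rk=8  ker:df,dq,dr,dv,dw,dz,fo,fq,fr,fv,fw,fz,oq,or,ov,ow,oz,qr,qv,qw,qz,rv,rz,vw,wz
∂2: piv[bdv,bdw,bdz,bfq,bqw,brz,dfq,dqw,fov,fow,fvw,fwz,oqr,owz] rk=14  ker:ovw
b_1=(33−8)−14=11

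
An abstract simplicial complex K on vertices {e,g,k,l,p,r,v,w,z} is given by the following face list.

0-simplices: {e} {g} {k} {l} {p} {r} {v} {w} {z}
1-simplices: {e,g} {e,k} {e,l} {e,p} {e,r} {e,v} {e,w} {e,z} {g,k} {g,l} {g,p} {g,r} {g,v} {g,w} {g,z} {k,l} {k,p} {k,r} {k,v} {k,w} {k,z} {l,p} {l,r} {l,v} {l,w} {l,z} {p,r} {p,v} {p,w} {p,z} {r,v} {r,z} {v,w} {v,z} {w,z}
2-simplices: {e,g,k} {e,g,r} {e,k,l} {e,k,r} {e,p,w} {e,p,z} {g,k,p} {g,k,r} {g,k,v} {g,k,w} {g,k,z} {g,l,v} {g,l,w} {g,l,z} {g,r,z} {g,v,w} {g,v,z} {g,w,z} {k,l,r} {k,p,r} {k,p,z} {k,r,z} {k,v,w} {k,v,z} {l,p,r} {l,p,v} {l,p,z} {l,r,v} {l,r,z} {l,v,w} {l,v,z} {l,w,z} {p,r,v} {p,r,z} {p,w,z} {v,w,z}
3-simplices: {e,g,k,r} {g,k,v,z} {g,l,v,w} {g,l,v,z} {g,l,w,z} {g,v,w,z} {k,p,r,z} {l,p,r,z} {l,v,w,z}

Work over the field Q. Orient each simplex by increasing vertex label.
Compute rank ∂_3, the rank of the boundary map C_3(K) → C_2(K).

n_0=9 n_1=35 n_2=36 n_3=9  [Q]
∂1: piv[eg,ek,el,ep,er,ev,ew,ez] rk=8  ker:gk,gl,gp,gr,gv,gw,gz,kl,kp,kr,kv,kw,kz,lp,lr,lv,lw,lz,pr,pv,pw,pz,rv,rz,vw,vz,wz
∂2: piv[egk,egr,ekl,ekr,epw,epz,gkp,gkv,gkw,gkz,glv,glw,glz,grz,gvw,gvz,gwz,klr,kpr,kpz,lpr,lpv,lpz,lrv,pwz] rk=25  ker:gkr,krz,kvw,kvz,lrz,lvw,lvz,lwz,prv,prz,vwz
∂3: piv[egkr,gkvz,glvw,glvz,glwz,gvwz,kprz,lprz] rk=8  ker:lvwz
rk∂_3=8

rank∂_3=8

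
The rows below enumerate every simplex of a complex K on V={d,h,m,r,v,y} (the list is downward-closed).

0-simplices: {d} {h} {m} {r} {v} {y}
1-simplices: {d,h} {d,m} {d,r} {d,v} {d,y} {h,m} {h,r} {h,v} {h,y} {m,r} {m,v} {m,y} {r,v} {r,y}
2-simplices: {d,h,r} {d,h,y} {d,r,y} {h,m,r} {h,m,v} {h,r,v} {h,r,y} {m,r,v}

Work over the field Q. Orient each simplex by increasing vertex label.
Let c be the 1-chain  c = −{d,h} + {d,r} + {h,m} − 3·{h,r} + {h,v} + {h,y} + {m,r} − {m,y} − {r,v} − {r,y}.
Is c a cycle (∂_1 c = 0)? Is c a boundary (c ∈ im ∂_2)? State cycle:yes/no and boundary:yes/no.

cycle:no boundary:no

n_0=6 n_1=14 n_2=8  [Q]
∂1: piv[dh,dm,dr,dv,dy] rk=5  ker:hm,hr,hv,hy,mr,mv,my,rv,ry
∂2: piv[dhr,dhy,dry,hmr,hmv,hrv] rk=6  ker:hry,mrv
∂1c = −{h} + {m} + {r} − {y}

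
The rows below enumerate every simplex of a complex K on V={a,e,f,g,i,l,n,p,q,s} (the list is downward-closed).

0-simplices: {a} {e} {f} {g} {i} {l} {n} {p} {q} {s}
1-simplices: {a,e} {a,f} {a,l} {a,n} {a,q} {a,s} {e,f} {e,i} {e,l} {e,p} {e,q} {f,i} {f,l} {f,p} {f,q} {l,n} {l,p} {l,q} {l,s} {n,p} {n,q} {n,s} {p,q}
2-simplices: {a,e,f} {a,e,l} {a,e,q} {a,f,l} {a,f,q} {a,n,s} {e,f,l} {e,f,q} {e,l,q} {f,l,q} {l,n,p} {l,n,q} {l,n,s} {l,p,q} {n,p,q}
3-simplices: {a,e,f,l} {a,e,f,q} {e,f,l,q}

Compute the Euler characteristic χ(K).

χ(K)=-1

n_0=10 n_1=23 n_2=15 n_3=3
χ=+10−23+15−3=-1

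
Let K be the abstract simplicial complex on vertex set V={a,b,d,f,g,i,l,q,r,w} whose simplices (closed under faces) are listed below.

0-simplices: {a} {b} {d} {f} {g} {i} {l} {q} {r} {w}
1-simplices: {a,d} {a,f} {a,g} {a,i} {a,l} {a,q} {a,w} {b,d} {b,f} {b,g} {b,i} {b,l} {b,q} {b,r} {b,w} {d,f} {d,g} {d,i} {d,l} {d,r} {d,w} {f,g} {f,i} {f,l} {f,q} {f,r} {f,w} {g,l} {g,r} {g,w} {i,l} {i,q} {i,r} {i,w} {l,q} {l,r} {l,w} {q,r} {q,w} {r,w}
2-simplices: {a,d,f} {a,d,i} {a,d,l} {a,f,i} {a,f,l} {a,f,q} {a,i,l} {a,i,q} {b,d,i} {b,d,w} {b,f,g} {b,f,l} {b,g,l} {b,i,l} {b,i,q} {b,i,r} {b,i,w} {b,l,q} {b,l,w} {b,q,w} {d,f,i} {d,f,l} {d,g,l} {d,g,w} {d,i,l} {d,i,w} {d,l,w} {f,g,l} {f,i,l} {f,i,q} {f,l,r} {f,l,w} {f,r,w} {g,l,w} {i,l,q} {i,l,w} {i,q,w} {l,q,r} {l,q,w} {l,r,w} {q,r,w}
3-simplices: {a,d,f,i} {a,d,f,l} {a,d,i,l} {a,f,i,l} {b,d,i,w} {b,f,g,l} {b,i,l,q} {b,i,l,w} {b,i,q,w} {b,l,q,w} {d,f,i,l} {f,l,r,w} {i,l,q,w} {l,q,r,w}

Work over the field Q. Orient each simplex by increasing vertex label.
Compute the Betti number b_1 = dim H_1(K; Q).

n_0=10 n_1=40 n_2=41 n_3=14  [Q]
∂1: piv[ad,af,ag,ai,al,aq,aw,bd,br] rk=9  ker:bf,bg,bi,bl,bq,bw,df,dg,di,dl,dr,dw,fg,fi,fl,fq,fr,fw,gl,gr,gw,il,iq,ir,iw,lq,lr,lw,qr,qw,rw
∂2: piv[adf,adi,adl,afi,afl,afq,ail,aiq,bdi,bdw,bfg,bfl,bgl,bil,biq,bir,biw,blq,blw,bqw,dgl,dgw,flr,flw,frw,lqr] rk=26  ker:dfi,dfl,dil,diw,dlw,fgl,fil,fiq,glw,ilq,ilw,iqw,lqw,lrw,qrw
∂3: piv[adfi,adfl,adil,afil,bdiw,bfgl,bilq,bilw,biqw,blqw,flrw,lqrw] rk=12  ker:dfil,ilqw
b_1=(40−9)−26=5

b_1=5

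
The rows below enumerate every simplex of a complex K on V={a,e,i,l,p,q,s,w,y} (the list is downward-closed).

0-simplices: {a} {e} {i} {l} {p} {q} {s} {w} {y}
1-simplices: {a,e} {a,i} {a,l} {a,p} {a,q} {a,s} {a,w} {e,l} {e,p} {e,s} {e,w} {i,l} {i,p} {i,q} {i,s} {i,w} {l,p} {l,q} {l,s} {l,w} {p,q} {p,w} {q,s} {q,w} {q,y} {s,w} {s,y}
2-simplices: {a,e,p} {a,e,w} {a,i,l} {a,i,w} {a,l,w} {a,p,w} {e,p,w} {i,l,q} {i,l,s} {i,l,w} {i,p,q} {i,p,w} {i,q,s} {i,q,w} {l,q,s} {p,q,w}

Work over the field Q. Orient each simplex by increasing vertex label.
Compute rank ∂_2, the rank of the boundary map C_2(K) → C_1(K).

n_0=9 n_1=27 n_2=16  [Q]
∂1: piv[ae,ai,al,ap,aq,as,aw,qy] rk=8  ker:el,ep,es,ew,il,ip,iq,is,iw,lp,lq,ls,lw,pq,pw,qs,qw,sw,sy
∂2: piv[aep,aew,ail,aiw,alw,apw,ilq,ils,ipq,ipw,iqs,iqw] rk=12  ker:epw,ilw,lqs,pqw
rk∂_2=12

rank∂_2=12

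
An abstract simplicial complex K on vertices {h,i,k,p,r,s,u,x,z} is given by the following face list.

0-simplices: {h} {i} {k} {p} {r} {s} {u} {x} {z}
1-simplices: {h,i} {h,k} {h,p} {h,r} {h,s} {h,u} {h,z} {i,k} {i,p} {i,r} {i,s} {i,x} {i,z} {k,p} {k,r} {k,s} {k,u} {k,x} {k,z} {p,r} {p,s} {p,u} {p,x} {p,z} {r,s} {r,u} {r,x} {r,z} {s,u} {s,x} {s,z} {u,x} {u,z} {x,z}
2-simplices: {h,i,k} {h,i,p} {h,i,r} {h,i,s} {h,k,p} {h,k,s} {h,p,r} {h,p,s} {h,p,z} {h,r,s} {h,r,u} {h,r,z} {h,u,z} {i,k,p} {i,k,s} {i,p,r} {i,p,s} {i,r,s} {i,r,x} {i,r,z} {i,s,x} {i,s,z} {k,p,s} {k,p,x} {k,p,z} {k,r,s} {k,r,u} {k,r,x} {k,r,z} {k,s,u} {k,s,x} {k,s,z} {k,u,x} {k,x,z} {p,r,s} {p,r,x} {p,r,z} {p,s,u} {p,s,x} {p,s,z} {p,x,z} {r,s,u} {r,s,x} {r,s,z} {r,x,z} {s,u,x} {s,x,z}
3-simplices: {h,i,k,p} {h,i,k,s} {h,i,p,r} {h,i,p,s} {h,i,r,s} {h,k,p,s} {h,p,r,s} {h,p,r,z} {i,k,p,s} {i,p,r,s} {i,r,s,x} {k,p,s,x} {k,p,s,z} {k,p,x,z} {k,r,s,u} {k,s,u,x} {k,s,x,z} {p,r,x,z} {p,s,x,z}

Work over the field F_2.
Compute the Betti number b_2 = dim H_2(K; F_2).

b_2=5

n_0=9 n_1=34 n_2=47 n_3=19  [Z2]
∂1: piv[hi,hk,hp,hr,hs,hu,hz,ix] rk=8  ker:ik,ip,ir,is,iz,kp,kr,ks,ku,kx,kz,pr,ps,pu,px,pz,rs,ru,rx,rz,su,sx,sz,ux,uz,xz
∂2: piv[hik,hip,hir,his,hkp,hks,hpr,hps,hpz,hrs,hru,hrz,huz,irx,irz,isx,isz,kpx,kpz,krs,kru,krx,ksu,kux,kxz,psu] rk=26  ker:ikp,iks,ipr,ips,irs,kps,krz,ksx,ksz,prs,prx,prz,psx,psz,pxz,rsu,rsx,rsz,rxz,sux,sxz
∂3: piv[hikp,hiks,hipr,hips,hirs,hkps,hprs,hprz,irsx,kpsx,kpsz,kpxz,krsu,ksux,ksxz,prxz] rk=16  ker:ikps,iprs,psxz
b_2=(47−26)−16=5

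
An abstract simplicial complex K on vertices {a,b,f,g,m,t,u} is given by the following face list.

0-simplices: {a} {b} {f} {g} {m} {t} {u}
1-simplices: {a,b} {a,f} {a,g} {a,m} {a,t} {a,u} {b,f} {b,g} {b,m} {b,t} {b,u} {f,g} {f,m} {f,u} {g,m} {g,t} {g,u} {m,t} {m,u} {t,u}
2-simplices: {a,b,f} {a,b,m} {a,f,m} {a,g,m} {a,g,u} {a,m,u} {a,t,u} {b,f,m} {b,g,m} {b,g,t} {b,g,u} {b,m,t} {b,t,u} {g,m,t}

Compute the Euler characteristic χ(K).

n_0=7 n_1=20 n_2=14
χ=+7−20+14=1

χ(K)=1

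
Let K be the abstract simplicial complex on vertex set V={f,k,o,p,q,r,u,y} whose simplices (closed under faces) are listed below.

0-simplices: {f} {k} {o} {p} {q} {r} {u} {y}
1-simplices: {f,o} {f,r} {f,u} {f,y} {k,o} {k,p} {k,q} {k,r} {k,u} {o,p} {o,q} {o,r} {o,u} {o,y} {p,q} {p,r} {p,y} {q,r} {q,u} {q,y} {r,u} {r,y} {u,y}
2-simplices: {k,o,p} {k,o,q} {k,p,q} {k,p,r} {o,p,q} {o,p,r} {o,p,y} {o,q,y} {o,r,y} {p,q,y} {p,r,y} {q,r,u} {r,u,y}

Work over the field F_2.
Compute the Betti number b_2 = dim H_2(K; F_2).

b_2=3

n_0=8 n_1=23 n_2=13  [Z2]
∂1: piv[fo,fr,fu,fy,ko,kp,kq] rk=7  ker:kr,ku,op,oq,or,ou,oy,pq,pr,py,qr,qu,qy,ru,ry,uy
∂2: piv[kop,koq,kpq,kpr,opr,opy,oqy,ory,qru,ruy] rk=10  ker:opq,pqy,pry
b_2=(13−10)−0=3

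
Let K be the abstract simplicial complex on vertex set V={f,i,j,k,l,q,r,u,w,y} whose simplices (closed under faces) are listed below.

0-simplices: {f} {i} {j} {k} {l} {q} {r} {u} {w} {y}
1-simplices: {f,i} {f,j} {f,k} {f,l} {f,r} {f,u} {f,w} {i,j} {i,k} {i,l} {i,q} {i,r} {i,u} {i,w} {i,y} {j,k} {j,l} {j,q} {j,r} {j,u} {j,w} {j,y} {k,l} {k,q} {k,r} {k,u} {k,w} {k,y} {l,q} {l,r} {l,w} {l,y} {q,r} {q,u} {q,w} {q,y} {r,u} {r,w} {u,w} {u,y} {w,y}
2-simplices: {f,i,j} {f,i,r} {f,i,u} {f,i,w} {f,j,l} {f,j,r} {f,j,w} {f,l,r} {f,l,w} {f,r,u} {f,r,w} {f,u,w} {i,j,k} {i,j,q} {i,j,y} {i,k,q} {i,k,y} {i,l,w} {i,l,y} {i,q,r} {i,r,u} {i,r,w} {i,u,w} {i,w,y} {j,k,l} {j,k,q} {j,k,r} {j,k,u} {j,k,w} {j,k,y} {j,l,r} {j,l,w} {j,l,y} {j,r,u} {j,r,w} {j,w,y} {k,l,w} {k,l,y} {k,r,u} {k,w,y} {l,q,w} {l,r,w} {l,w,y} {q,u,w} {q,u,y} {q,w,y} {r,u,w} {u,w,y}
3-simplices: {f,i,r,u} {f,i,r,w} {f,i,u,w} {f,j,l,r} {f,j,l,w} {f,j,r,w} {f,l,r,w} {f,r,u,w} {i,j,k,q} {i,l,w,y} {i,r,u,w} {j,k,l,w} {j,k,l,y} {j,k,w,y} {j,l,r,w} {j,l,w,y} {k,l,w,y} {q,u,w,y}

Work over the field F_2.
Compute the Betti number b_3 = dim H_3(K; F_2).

n_0=10 n_1=41 n_2=48 n_3=18  [Z2]
∂1: piv[fi,fj,fk,fl,fr,fu,fw,iq,iy] rk=9  ker:ij,ik,il,ir,iu,iw,jk,jl,jq,jr,ju,jw,jy,kl,kq,kr,ku,kw,ky,lq,lr,lw,ly,qr,qu,qw,qy,ru,rw,uw,uy,wy
∂2: piv[fij,fir,fiu,fiw,fjl,fjr,fjw,flr,flw,fru,frw,fuw,ijk,ijq,ijy,ikq,iky,ilw,ily,iqr,iwy,jkl,jkr,jku,jkw,jru,lqw,quw,quy,qwy] rk=30  ker:iru,irw,iuw,jkq,jky,jlr,jlw,jly,jrw,jwy,klw,kly,kru,kwy,lrw,lwy,ruw,uwy
∂3: piv[firu,firw,fiuw,fjlr,fjlw,fjrw,flrw,fruw,ijkq,ilwy,jklw,jkly,jkwy,jlwy,quwy] rk=15  ker:iruw,jlrw,klwy
b_3=(18−15)−0=3

b_3=3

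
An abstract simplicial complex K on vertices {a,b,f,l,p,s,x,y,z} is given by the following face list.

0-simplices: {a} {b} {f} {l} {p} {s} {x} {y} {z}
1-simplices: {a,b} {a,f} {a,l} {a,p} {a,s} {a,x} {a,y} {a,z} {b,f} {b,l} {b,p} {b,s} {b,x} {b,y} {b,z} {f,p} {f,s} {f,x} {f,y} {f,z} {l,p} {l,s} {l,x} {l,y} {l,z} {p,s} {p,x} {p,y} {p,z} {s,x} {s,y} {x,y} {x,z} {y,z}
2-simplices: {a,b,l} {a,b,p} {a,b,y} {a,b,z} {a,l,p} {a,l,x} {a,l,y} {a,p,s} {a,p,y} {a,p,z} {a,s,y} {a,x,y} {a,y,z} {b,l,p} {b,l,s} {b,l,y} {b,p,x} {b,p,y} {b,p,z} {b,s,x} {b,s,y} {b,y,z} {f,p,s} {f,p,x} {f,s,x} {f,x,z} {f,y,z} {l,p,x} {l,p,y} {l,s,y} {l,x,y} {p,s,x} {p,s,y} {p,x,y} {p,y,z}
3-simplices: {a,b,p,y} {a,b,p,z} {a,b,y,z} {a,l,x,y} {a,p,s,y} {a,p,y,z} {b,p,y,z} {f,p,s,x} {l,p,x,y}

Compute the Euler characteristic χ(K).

n_0=9 n_1=34 n_2=35 n_3=9
χ=+9−34+35−9=1

χ(K)=1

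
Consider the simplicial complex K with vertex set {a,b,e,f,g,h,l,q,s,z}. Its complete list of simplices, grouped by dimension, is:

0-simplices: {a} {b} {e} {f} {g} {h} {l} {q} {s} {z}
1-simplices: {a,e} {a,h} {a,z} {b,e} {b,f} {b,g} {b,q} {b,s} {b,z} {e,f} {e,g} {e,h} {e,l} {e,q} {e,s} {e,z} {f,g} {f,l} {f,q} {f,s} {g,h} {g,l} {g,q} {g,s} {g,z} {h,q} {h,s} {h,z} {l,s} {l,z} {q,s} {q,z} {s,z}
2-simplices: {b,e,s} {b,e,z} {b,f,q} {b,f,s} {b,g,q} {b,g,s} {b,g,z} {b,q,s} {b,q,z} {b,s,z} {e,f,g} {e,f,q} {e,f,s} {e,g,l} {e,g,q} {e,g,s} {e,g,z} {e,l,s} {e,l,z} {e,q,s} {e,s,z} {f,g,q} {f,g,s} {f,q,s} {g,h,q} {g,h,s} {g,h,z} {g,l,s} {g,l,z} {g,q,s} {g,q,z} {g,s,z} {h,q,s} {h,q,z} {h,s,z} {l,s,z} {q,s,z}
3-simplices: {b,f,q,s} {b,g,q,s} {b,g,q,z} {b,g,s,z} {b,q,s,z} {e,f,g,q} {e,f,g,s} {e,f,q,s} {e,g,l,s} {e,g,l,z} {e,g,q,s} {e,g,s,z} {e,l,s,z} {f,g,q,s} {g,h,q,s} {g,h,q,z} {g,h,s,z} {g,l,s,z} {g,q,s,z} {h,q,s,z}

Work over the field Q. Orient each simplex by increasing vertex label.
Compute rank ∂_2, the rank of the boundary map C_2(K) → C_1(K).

rank∂_2=20

n_0=10 n_1=33 n_2=37 n_3=20  [Q]
∂1: piv[ae,ah,az,be,bf,bg,bq,bs,el] rk=9  ker:bz,ef,eg,eh,eq,es,ez,fg,fl,fq,fs,gh,gl,gq,gs,gz,hq,hs,hz,ls,lz,qs,qz,sz
∂2: piv[bes,bez,bfq,bfs,bgq,bgs,bgz,bqs,bqz,bsz,efg,efq,efs,egl,egq,els,elz,ghq,ghs,ghz] rk=20  ker:egs,egz,eqs,esz,fgq,fgs,fqs,gls,glz,gqs,gqz,gsz,hqs,hqz,hsz,lsz,qsz
∂3: piv[bfqs,bgqs,bgqz,bgsz,bqsz,efgq,efgs,efqs,egls,eglz,egqs,egsz,elsz,ghqs,ghqz,ghsz] rk=16  ker:fgqs,glsz,gqsz,hqsz
rk∂_2=20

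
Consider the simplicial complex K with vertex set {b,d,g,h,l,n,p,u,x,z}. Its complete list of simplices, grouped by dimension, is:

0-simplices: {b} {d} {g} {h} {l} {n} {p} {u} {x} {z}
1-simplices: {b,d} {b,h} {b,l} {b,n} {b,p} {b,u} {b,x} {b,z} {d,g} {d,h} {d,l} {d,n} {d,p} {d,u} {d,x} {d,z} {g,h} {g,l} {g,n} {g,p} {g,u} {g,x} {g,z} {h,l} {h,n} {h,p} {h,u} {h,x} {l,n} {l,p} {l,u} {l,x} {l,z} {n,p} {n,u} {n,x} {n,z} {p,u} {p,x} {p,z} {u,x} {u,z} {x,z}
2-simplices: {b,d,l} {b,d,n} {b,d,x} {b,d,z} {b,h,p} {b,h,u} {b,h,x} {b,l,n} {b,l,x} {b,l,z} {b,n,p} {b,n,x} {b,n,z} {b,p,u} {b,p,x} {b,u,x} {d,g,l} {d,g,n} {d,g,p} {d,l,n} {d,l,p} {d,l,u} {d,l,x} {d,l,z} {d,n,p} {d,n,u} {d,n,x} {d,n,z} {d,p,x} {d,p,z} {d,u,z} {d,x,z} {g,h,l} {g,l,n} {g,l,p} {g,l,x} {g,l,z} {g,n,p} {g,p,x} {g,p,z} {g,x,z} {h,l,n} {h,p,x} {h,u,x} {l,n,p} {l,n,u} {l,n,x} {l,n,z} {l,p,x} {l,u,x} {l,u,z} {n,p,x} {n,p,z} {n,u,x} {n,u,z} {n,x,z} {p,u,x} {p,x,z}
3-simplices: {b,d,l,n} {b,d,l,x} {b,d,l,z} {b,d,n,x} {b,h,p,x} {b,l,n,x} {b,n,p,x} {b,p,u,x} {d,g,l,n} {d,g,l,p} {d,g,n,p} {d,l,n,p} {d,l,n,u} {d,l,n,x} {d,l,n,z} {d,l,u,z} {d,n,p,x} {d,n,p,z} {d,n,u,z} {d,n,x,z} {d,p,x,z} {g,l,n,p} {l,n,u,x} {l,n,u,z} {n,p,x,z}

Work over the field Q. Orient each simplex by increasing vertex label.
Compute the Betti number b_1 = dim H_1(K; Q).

b_1=3

n_0=10 n_1=43 n_2=58 n_3=25  [Q]
∂1: piv[bd,bh,bl,bn,bp,bu,bx,bz,dg] rk=9  ker:dh,dl,dn,dp,du,dx,dz,gh,gl,gn,gp,gu,gx,gz,hl,hn,hp,hu,hx,ln,lp,lu,lx,lz,np,nu,nx,nz,pu,px,pz,ux,uz,xz
∂2: piv[bdl,bdn,bdx,bdz,bhp,bhu,bhx,bln,blx,blz,bnp,bnx,bnz,bpu,bpx,bux,dgl,dgn,dgp,dlp,dlu,dnp,dnu,dpz,duz,dxz,ghl,glx,glz,hln,lux] rk=31  ker:dln,dlx,dlz,dnx,dnz,dpx,gln,glp,gnp,gpx,gpz,gxz,hpx,hux,lnp,lnu,lnx,lnz,lpx,luz,npx,npz,nux,nuz,nxz,pux,pxz
∂3: piv[bdln,bdlx,bdlz,bdnx,bhpx,blnx,bnpx,bpux,dgln,dglp,dgnp,dlnp,dlnu,dlnz,dluz,dnpx,dnpz,dnuz,dnxz,dpxz,lnux] rk=21  ker:dlnx,glnp,lnuz,npxz
b_1=(43−9)−31=3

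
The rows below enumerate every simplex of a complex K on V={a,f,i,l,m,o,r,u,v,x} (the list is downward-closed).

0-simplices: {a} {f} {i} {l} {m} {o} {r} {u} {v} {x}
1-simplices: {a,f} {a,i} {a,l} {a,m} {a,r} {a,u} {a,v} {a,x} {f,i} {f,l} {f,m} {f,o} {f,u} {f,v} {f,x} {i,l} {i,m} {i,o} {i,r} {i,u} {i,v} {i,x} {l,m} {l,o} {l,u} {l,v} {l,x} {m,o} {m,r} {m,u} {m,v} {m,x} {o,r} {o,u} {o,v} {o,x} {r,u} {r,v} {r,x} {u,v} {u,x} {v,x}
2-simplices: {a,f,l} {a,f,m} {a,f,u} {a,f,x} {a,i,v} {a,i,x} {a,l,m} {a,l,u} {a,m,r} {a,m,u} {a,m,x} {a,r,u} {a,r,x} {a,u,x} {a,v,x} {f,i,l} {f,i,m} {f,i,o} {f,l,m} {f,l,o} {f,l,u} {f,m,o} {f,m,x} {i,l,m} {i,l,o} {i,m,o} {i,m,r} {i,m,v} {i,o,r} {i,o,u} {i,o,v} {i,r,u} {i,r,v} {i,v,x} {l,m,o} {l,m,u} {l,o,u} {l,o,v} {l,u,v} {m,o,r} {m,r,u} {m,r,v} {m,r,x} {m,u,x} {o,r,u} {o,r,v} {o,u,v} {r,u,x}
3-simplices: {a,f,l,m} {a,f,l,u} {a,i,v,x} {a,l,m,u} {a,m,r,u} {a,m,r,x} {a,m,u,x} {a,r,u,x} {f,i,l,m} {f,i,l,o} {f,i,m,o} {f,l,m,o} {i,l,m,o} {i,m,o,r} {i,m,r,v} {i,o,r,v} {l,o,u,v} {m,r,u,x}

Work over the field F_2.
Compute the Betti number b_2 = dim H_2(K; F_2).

n_0=10 n_1=42 n_2=48 n_3=18  [Z2]
∂1: piv[af,ai,al,am,ar,au,av,ax,fo] rk=9  ker:fi,fl,fm,fu,fv,fx,il,im,io,ir,iu,iv,ix,lm,lo,lu,lv,lx,mo,mr,mu,mv,mx,or,ou,ov,ox,ru,rv,rx,uv,ux,vx
∂2: piv[afl,afm,afu,afx,aiv,aix,alm,alu,amr,amu,amx,aru,arx,aux,avx,fil,fim,fio,flo,fmo,imr,imv,ior,iou,iov,iru,irv,lov,luv] rk=29  ker:flm,flu,fmx,ilm,ilo,imo,ivx,lmo,lmu,lou,mor,mru,mrv,mrx,mux,oru,orv,ouv,rux
∂3: piv[aflm,aflu,aivx,almu,amru,amrx,amux,arux,film,filo,fimo,flmo,imor,imrv,iorv,louv] rk=16  ker:ilmo,mrux
b_2=(48−29)−16=3

b_2=3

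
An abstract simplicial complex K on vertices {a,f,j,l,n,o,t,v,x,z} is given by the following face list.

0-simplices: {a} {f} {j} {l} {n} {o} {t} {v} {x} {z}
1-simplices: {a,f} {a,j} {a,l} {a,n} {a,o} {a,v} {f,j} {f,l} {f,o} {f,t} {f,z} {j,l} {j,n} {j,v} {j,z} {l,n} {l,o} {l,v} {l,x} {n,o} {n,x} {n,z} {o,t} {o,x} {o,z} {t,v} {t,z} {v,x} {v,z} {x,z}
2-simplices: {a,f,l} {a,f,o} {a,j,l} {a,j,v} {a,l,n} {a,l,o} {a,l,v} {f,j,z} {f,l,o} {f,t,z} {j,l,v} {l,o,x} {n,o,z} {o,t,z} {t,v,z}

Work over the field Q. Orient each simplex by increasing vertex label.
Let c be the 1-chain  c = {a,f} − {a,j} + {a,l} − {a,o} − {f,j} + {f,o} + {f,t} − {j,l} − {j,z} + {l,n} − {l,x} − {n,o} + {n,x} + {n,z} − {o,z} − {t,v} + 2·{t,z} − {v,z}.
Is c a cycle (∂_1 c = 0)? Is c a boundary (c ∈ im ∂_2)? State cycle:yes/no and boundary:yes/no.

n_0=10 n_1=30 n_2=15  [Q]
∂1: piv[af,aj,al,an,ao,av,ft,fz,lx] rk=9  ker:fj,fl,fo,jl,jn,jv,jz,ln,lo,lv,no,nx,nz,ot,ox,oz,tv,tz,vx,vz,xz
∂2: piv[afl,afo,ajl,ajv,aln,alo,alv,fjz,ftz,lox,noz,otz,tvz] rk=13  ker:flo,jlv
∂1c = 0
c vs im∂2: residual ≠ 0 ⇒ not boundary

cycle:yes boundary:no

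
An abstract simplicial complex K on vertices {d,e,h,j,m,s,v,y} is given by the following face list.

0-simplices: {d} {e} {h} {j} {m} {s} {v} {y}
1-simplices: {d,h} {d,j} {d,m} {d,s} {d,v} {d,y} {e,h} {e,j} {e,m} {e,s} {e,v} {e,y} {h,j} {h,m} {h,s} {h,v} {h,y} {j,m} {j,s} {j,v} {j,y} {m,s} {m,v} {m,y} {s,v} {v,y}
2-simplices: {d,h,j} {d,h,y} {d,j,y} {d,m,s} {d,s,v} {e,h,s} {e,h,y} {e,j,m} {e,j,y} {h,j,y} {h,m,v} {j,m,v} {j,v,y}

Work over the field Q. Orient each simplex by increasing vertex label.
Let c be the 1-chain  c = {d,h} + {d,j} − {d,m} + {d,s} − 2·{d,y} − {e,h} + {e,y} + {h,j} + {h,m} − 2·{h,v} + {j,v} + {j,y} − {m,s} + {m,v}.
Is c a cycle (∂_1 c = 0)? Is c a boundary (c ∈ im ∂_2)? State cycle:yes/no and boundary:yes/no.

n_0=8 n_1=26 n_2=13  [Q]
∂1: piv[dh,dj,dm,ds,dv,dy,eh] rk=7  ker:ej,em,es,ev,ey,hj,hm,hs,hv,hy,jm,js,jv,jy,ms,mv,my,sv,vy
∂2: piv[dhj,dhy,djy,dms,dsv,ehs,ehy,ejm,ejy,hmv,jmv,jvy] rk=12  ker:hjy
∂1c = 0
c vs im∂2: residual ≠ 0 ⇒ not boundary

cycle:yes boundary:no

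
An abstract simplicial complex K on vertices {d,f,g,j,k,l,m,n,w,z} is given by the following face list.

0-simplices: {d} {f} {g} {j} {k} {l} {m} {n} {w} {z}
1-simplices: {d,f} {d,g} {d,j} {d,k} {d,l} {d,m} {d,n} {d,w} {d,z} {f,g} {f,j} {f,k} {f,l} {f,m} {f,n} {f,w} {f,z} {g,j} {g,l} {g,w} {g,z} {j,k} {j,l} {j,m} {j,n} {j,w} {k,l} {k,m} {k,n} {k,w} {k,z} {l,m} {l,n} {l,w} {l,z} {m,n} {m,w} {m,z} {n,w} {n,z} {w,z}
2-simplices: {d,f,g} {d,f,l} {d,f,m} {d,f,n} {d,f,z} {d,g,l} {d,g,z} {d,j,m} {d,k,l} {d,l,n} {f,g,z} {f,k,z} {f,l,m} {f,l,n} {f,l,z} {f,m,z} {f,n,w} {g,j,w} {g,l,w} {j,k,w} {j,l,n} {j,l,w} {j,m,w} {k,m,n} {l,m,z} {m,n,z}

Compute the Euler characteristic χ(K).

χ(K)=-5

n_0=10 n_1=41 n_2=26
χ=+10−41+26=-5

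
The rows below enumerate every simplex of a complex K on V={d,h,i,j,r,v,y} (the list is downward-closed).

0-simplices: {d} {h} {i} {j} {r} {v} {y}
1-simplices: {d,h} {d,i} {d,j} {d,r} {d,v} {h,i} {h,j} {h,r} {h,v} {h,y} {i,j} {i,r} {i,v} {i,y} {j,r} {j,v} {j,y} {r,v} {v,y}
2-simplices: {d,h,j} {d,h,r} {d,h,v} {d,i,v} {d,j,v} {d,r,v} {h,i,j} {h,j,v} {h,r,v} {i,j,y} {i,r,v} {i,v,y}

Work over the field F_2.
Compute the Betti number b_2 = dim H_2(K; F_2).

b_2=2

n_0=7 n_1=19 n_2=12  [Z2]
∂1: piv[dh,di,dj,dr,dv,hy] rk=6  ker:hi,hj,hr,hv,ij,ir,iv,iy,jr,jv,jy,rv,vy
∂2: piv[dhj,dhr,dhv,div,djv,drv,hij,ijy,irv,ivy] rk=10  ker:hjv,hrv
b_2=(12−10)−0=2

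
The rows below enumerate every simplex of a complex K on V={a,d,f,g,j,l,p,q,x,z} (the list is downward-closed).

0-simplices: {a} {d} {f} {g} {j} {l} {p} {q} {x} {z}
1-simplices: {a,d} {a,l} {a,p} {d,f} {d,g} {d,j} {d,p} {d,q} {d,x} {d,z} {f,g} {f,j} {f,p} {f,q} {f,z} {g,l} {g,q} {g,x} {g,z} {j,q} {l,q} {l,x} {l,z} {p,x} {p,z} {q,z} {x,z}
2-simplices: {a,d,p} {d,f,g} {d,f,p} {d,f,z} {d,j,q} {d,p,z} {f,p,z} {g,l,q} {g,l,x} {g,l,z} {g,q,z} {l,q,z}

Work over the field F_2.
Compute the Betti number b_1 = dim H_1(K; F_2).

b_1=8

n_0=10 n_1=27 n_2=12  [Z2]
∂1: piv[ad,al,ap,df,dg,dj,dq,dx,dz] rk=9  ker:dp,fg,fj,fp,fq,fz,gl,gq,gx,gz,jq,lq,lx,lz,px,pz,qz,xz
∂2: piv[adp,dfg,dfp,dfz,djq,dpz,glq,glx,glz,gqz] rk=10  ker:fpz,lqz
b_1=(27−9)−10=8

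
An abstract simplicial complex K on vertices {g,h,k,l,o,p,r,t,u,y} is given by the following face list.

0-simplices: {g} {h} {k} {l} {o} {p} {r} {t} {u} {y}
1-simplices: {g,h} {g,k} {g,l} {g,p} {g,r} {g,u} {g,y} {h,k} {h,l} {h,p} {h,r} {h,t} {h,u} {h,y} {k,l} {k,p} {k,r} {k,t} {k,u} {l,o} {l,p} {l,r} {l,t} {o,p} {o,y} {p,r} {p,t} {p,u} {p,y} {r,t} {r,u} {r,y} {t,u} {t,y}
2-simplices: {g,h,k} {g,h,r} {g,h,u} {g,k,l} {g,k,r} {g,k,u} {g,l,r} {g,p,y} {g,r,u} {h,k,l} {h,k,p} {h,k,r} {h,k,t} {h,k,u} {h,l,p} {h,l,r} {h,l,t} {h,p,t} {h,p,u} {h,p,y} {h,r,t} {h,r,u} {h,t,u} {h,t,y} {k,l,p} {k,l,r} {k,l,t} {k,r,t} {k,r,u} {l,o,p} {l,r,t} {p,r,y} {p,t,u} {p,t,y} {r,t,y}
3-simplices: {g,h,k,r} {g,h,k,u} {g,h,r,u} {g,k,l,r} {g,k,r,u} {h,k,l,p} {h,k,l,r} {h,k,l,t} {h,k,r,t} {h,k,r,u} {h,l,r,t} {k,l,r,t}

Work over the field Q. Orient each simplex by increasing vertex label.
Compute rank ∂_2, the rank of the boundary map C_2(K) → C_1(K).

n_0=10 n_1=34 n_2=35 n_3=12  [Q]
∂1: piv[gh,gk,gl,gp,gr,gu,gy,ht,lo] rk=9  ker:hk,hl,hp,hr,hu,hy,kl,kp,kr,kt,ku,lp,lr,lt,op,oy,pr,pt,pu,py,rt,ru,ry,tu,ty
∂2: piv[ghk,ghr,ghu,gkl,gkr,gku,glr,gpy,gru,hkl,hkp,hkt,hlp,hlt,hpt,hpu,hpy,hrt,htu,hty,lop,pry,rty] rk=23  ker:hkr,hku,hlr,hru,klp,klr,klt,krt,kru,lrt,ptu,pty
∂3: piv[ghkr,ghku,ghru,gklr,gkru,hklp,hklr,hklt,hkrt,hlrt] rk=10  ker:hkru,klrt
rk∂_2=23

rank∂_2=23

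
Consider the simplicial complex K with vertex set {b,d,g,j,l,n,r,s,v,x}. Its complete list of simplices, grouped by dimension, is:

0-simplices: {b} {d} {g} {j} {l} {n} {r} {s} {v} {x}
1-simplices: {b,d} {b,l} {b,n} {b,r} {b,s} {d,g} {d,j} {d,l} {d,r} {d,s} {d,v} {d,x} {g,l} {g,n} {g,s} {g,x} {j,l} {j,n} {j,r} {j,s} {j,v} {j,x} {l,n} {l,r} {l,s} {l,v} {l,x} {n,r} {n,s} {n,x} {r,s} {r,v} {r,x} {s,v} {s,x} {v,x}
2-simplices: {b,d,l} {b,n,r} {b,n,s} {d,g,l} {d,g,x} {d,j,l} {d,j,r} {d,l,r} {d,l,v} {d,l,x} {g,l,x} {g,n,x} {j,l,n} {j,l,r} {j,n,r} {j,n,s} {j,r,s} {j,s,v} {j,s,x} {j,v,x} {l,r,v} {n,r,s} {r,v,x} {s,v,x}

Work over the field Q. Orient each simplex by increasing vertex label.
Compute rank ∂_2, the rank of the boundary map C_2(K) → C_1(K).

n_0=10 n_1=36 n_2=24  [Q]
∂1: piv[bd,bl,bn,br,bs,dg,dj,dv,dx] rk=9  ker:dl,dr,ds,gl,gn,gs,gx,jl,jn,jr,js,jv,jx,ln,lr,ls,lv,lx,nr,ns,nx,rs,rv,rx,sv,sx,vx
∂2: piv[bdl,bnr,bns,dgl,dgx,djl,djr,dlr,dlv,dlx,gnx,jln,jnr,jns,jrs,jsv,jsx,jvx,lrv,rvx] rk=20  ker:glx,jlr,nrs,svx
rk∂_2=20

rank∂_2=20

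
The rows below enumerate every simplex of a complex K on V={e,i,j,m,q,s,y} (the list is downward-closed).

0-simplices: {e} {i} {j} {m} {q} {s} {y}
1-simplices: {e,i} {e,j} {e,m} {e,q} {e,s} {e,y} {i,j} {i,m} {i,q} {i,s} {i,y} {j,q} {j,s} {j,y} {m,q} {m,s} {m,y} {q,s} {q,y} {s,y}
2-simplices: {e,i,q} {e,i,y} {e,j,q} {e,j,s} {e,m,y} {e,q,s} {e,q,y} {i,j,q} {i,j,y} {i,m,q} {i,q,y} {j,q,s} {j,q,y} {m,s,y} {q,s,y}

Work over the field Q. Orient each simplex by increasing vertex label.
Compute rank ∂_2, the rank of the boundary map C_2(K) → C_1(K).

n_0=7 n_1=20 n_2=15  [Q]
∂1: piv[ei,ej,em,eq,es,ey] rk=6  ker:ij,im,iq,is,iy,jq,js,jy,mq,ms,my,qs,qy,sy
∂2: piv[eiq,eiy,ejq,ejs,emy,eqs,eqy,ijq,ijy,imq,msy,qsy] rk=12  ker:iqy,jqs,jqy
rk∂_2=12

rank∂_2=12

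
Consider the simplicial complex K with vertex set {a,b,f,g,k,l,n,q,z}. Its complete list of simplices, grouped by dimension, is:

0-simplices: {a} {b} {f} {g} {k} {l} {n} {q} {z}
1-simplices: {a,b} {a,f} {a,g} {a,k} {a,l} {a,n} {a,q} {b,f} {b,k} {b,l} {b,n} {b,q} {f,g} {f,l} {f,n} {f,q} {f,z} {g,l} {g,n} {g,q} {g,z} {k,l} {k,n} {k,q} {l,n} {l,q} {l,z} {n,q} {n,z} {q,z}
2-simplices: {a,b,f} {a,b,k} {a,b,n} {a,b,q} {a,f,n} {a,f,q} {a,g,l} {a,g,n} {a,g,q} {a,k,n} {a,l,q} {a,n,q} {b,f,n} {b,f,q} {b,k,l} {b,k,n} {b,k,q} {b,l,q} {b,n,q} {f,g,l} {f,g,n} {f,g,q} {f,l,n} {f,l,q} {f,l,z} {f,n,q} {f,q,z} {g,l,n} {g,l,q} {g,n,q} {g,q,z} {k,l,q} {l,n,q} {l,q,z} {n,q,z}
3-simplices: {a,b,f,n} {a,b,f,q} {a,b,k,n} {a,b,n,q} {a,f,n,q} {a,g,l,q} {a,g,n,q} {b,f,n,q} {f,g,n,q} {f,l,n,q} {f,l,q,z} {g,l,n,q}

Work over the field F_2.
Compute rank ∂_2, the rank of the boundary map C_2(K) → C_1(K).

n_0=9 n_1=30 n_2=35 n_3=12  [Z2]
∂1: piv[ab,af,ag,ak,al,an,aq,fz] rk=8  ker:bf,bk,bl,bn,bq,fg,fl,fn,fq,gl,gn,gq,gz,kl,kn,kq,ln,lq,lz,nq,nz,qz
∂2: piv[abf,abk,abn,abq,afn,afq,agl,agn,agq,akn,alq,anq,bkl,bkq,blq,fgl,fgn,fln,flz,fqz,gqz,nqz] rk=22  ker:bfn,bfq,bkn,bnq,fgq,flq,fnq,gln,glq,gnq,klq,lnq,lqz
∂3: piv[abfn,abfq,abkn,abnq,afnq,aglq,agnq,fgnq,flnq,flqz,glnq] rk=11  ker:bfnq
rk∂_2=22

rank∂_2=22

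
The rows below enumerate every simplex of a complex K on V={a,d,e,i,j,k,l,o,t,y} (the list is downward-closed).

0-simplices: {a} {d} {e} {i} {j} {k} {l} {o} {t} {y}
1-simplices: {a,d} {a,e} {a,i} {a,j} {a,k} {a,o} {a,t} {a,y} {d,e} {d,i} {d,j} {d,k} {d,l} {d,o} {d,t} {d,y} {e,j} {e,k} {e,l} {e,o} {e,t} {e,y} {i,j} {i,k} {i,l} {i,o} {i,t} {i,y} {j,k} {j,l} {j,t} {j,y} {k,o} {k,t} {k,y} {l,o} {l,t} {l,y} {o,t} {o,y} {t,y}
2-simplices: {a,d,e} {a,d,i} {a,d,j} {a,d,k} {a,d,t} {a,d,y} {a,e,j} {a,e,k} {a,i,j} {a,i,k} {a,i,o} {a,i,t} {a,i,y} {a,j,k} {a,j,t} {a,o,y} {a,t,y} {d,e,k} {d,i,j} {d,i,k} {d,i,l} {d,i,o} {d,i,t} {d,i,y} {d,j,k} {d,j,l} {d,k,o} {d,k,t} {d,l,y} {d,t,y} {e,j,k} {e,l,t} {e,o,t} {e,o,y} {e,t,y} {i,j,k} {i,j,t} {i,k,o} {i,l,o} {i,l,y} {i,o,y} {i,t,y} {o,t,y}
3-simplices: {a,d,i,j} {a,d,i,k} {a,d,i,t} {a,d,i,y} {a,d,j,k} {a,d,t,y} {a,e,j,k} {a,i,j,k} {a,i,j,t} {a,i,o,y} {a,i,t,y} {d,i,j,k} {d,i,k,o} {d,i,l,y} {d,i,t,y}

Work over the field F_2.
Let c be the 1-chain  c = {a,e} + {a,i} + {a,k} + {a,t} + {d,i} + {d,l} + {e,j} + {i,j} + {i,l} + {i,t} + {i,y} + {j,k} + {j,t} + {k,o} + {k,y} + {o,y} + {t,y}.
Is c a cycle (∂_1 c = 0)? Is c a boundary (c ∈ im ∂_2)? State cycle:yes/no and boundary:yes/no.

cycle:yes boundary:no

n_0=10 n_1=41 n_2=43 n_3=15  [Z2]
∂1: piv[ad,ae,ai,aj,ak,ao,at,ay,dl] rk=9  ker:de,di,dj,dk,do,dt,dy,ej,ek,el,eo,et,ey,ij,ik,il,io,it,iy,jk,jl,jt,jy,ko,kt,ky,lo,lt,ly,ot,oy,ty
∂2: piv[ade,adi,adj,adk,adt,ady,aej,aek,aij,aik,aio,ait,aiy,ajk,ajt,aoy,aty,dil,dio,djl,dko,dkt,dly,elt,eot,eoy,ety,ilo] rk=28  ker:dek,dij,dik,dit,diy,djk,dty,ejk,ijk,ijt,iko,ily,ioy,ity,oty
∂3: piv[adij,adik,adit,adiy,adjk,adty,aejk,aijk,aijt,aioy,aity,diko,dily] rk=13  ker:dijk,dity
∂1c = 0
c vs im∂2: residual ≠ 0 ⇒ not boundary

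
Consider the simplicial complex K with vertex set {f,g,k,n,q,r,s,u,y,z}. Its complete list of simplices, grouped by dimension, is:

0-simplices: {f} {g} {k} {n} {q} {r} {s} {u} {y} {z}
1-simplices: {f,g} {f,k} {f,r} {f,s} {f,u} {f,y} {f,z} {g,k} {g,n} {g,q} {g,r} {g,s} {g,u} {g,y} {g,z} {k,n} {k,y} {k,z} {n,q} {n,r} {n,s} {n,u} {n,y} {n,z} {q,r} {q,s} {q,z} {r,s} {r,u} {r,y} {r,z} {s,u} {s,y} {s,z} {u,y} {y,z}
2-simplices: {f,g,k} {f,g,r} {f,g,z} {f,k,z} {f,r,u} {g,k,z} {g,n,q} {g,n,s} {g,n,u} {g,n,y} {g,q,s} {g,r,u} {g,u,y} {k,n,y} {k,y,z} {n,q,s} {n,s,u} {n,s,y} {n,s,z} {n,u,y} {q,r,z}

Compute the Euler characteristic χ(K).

χ(K)=-5

n_0=10 n_1=36 n_2=21
χ=+10−36+21=-5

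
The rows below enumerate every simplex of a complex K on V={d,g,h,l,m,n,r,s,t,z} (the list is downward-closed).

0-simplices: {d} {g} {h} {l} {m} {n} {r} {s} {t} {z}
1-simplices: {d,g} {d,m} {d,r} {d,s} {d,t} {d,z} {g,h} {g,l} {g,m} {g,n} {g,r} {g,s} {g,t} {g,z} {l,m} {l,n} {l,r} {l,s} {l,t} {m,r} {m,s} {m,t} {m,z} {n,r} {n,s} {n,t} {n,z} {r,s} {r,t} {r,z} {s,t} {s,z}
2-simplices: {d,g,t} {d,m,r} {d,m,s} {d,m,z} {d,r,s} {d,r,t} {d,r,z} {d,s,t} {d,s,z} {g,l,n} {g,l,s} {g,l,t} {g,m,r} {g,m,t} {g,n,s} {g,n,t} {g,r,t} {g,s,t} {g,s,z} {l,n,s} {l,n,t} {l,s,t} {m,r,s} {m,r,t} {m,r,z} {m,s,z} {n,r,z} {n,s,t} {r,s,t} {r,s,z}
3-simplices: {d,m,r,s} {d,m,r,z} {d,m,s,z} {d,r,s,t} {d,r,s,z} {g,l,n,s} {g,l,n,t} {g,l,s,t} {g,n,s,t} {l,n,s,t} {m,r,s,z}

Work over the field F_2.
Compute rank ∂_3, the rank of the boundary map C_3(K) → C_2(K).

rank∂_3=9

n_0=10 n_1=32 n_2=30 n_3=11  [Z2]
∂1: piv[dg,dm,dr,ds,dt,dz,gh,gl,gn] rk=9  ker:gm,gr,gs,gt,gz,lm,ln,lr,ls,lt,mr,ms,mt,mz,nr,ns,nt,nz,rs,rt,rz,st,sz
∂2: piv[dgt,dmr,dms,dmz,drs,drt,drz,dst,dsz,gln,gls,glt,gmr,gmt,gns,gnt,grt,gst,gsz,nrz] rk=20  ker:lns,lnt,lst,mrs,mrt,mrz,msz,nst,rst,rsz
∂3: piv[dmrs,dmrz,dmsz,drst,drsz,glns,glnt,glst,gnst] rk=9  ker:lnst,mrsz
rk∂_3=9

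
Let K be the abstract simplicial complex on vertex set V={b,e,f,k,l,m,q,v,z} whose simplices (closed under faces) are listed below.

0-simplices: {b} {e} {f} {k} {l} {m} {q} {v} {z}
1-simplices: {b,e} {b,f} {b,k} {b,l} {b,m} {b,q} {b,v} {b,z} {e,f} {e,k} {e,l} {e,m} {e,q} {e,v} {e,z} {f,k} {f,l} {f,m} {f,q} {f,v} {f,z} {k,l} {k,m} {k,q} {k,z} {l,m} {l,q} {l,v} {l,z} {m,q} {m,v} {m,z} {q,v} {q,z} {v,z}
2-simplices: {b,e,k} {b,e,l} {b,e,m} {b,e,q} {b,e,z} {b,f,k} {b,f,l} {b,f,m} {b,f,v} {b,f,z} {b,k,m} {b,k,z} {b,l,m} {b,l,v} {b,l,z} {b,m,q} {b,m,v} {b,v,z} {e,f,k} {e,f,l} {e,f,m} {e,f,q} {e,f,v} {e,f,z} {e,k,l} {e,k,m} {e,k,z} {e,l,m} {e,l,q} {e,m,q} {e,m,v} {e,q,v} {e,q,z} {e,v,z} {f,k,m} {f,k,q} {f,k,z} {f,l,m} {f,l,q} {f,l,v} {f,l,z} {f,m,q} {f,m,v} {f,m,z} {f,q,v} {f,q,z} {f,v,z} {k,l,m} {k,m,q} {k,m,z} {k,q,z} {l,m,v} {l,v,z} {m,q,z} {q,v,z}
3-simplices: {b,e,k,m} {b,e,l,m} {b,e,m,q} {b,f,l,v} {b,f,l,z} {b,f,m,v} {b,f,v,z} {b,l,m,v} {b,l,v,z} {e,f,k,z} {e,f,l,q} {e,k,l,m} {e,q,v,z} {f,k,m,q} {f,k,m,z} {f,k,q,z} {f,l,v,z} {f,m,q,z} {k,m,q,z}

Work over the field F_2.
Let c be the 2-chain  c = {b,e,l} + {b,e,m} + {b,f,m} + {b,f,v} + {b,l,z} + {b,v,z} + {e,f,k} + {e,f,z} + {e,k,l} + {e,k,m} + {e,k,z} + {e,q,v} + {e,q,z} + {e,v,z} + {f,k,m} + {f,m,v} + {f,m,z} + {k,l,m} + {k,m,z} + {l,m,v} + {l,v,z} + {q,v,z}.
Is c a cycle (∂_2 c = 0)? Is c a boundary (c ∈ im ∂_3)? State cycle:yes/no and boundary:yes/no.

cycle:yes boundary:yes

n_0=9 n_1=35 n_2=55 n_3=19  [Z2]
∂1: piv[be,bf,bk,bl,bm,bq,bv,bz] rk=8  ker:ef,ek,el,em,eq,ev,ez,fk,fl,fm,fq,fv,fz,kl,km,kq,kz,lm,lq,lv,lz,mq,mv,mz,qv,qz,vz
∂2: piv[bek,bel,bem,beq,bez,bfk,bfl,bfm,bfv,bfz,bkm,bkz,blm,blv,blz,bmq,bmv,bvz,efk,efq,efv,ekl,elq,eqv,eqz,fkq,fmz] rk=27  ker:efl,efm,efz,ekm,ekz,elm,emq,emv,evz,fkm,fkz,flm,flq,flv,flz,fmq,fmv,fqv,fqz,fvz,klm,kmq,kmz,kqz,lmv,lvz,mqz,qvz
∂3: piv[bekm,belm,bemq,bflv,bflz,bfmv,bfvz,blmv,blvz,efkz,eflq,eklm,eqvz,fkmq,fkmz,fkqz,fmqz] rk=17  ker:flvz,kmqz
∂2c = 0
c vs im∂3: reduces to 0 ⇒ boundary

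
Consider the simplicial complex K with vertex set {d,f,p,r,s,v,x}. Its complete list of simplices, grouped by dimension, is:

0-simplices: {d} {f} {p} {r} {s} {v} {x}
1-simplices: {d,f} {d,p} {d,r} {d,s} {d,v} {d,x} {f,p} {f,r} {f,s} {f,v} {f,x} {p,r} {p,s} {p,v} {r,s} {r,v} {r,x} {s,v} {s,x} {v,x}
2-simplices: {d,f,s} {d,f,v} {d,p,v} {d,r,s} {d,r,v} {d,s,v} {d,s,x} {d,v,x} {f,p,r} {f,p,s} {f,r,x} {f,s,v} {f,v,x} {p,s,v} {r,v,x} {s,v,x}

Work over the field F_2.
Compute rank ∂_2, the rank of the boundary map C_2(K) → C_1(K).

rank∂_2=14

n_0=7 n_1=20 n_2=16  [Z2]
∂1: piv[df,dp,dr,ds,dv,dx] rk=6  ker:fp,fr,fs,fv,fx,pr,ps,pv,rs,rv,rx,sv,sx,vx
∂2: piv[dfs,dfv,dpv,drs,drv,dsv,dsx,dvx,fpr,fps,frx,fvx,psv,rvx] rk=14  ker:fsv,svx
rk∂_2=14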